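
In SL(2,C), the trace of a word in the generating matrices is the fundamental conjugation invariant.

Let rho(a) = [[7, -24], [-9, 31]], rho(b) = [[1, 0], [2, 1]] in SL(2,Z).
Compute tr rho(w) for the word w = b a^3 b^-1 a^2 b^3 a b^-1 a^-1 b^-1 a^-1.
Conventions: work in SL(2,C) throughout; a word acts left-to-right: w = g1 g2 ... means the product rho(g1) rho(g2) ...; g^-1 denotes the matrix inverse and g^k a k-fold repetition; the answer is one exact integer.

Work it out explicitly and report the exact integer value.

11521308517442

rho(b) = [[1, 0], [2, 1]]
... * rho(a) = [[7, -24], [-9, 31]]  ->  [[7, -24], [5, -17]]
... * rho(a) = [[7, -24], [-9, 31]]  ->  [[265, -912], [188, -647]]
... * rho(a) = [[7, -24], [-9, 31]]  ->  [[10063, -34632], [7139, -24569]]
... * rho(b^-1) = [[1, 0], [-2, 1]]  ->  [[79327, -34632], [56277, -24569]]
... * rho(a) = [[7, -24], [-9, 31]]  ->  [[866977, -2977440], [615060, -2112287]]
... * rho(a) = [[7, -24], [-9, 31]]  ->  [[32865799, -113108088], [23316003, -80242337]]
... * rho(b) = [[1, 0], [2, 1]]  ->  [[-193350377, -113108088], [-137168671, -80242337]]
... * rho(b) = [[1, 0], [2, 1]]  ->  [[-419566553, -113108088], [-297653345, -80242337]]
... * rho(b) = [[1, 0], [2, 1]]  ->  [[-645782729, -113108088], [-458138019, -80242337]]
... * rho(a) = [[7, -24], [-9, 31]]  ->  [[-3502506311, 11992434768], [-2484785100, 8507800009]]
... * rho(b^-1) = [[1, 0], [-2, 1]]  ->  [[-27487375847, 11992434768], [-19500385118, 8507800009]]
... * rho(a^-1) = [[31, 24], [9, 7]]  ->  [[-744176738345, -575749976952], [-527941738577, -408454642769]]
... * rho(b^-1) = [[1, 0], [-2, 1]]  ->  [[407323215559, -575749976952], [288967546961, -408454642769]]
... * rho(a^-1) = [[31, 24], [9, 7]]  ->  [[7445269889761, 5745507334752], [5281902170870, 4076038627681]]
tr = 7445269889761 + 4076038627681 = 11521308517442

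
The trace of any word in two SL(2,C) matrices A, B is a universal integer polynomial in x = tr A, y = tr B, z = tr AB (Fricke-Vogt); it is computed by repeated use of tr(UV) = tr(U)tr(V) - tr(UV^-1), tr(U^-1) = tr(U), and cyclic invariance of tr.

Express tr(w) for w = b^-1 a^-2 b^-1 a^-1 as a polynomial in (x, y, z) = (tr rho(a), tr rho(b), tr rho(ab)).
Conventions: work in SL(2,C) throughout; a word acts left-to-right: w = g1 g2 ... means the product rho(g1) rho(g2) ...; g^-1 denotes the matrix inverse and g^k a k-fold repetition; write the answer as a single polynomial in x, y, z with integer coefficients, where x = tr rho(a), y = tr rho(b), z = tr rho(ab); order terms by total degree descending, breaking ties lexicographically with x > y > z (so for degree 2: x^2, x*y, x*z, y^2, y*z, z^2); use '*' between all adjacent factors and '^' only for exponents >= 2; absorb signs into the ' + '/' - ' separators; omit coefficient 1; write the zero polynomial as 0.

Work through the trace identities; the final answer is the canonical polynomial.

trace(a^-1) = trace(a) = x
trace(a^-2) = trace(a^-1)*trace(a) - trace(1)   [inverse elimination on a] = x^2 - 2
trace(a^-3) = trace(a^-2)*trace(a) - trace(a^-1)   [inverse elimination on a] = x^3 - 3*x
trace(a^-1 b) = trace(b)*trace(a) - trace(b a)   [inverse elimination on a] = x*y - z
trace(a^-1 b a^-1) = trace(a^-1 b)*trace(a) - trace(a^-1 b a)   [inverse elimination on a] = x^2*y - x*z - y
trace(a^-3 b) = trace(a^-1 b a^-1)*trace(a) - trace(a^-1 b)   [inverse elimination on a] = x^3*y - x^2*z - 2*x*y + z
trace(a^-2 b^-1 a^-1) = trace(a^-3)*trace(b) - trace(a^-3 b)   [inverse elimination on b] = x^2*z - x*y - z
trace(b a b) = trace(b)*trace(a b) - trace(a)   [square of b] = y*z - x
trace(b a b a) = trace(b a)*trace(b a) - trace(1)   [split at a repeated b] = z^2 - 2
trace(a^-1 b a b) = trace(b a b)*trace(a) - trace(b a b a)   [inverse elimination on a] = x*y*z - x^2 - z^2 + 2
trace(b^-1 a^-1 b a) = trace(a^-1 b a)*trace(b) - trace(a^-1 b a b)   [inverse elimination on b] = -x*y*z + x^2 + y^2 + z^2 - 2
trace(a^-1 b^-1 a^-1 b) = trace(b^-1 a^-1 b)*trace(a) - trace(b^-1 a^-1 b a)   [inverse elimination on a] = x*y*z - y^2 - z^2 + 2
trace(a^-2 b^-1 a^-1 b) = trace(a^-1 b^-1 a^-1 b)*trace(a) - trace(a^-1 b^-1 a^-1 b a)   [inverse elimination on a] = x^2*y*z - x*y^2 - x*z^2 + x
trace(b^-1 a^-2 b^-1 a^-1) = trace(a^-2 b^-1 a^-1)*trace(b) - trace(a^-2 b^-1 a^-1 b)   [inverse elimination on b] = x*z^2 - y*z - x

x*z^2 - y*z - x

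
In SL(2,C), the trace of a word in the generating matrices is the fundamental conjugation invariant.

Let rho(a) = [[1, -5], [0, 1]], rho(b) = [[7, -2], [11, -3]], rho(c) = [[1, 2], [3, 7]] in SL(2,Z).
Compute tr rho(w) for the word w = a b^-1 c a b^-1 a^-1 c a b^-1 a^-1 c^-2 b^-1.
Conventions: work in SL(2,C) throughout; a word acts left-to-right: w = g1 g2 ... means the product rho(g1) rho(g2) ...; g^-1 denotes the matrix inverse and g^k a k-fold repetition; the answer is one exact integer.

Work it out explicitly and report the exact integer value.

rho(a) = [[1, -5], [0, 1]]
... * rho(b^-1) = [[-3, 2], [-11, 7]]  ->  [[52, -33], [-11, 7]]
... * rho(c) = [[1, 2], [3, 7]]  ->  [[-47, -127], [10, 27]]
... * rho(a) = [[1, -5], [0, 1]]  ->  [[-47, 108], [10, -23]]
... * rho(b^-1) = [[-3, 2], [-11, 7]]  ->  [[-1047, 662], [223, -141]]
... * rho(a^-1) = [[1, 5], [0, 1]]  ->  [[-1047, -4573], [223, 974]]
... * rho(c) = [[1, 2], [3, 7]]  ->  [[-14766, -34105], [3145, 7264]]
... * rho(a) = [[1, -5], [0, 1]]  ->  [[-14766, 39725], [3145, -8461]]
... * rho(b^-1) = [[-3, 2], [-11, 7]]  ->  [[-392677, 248543], [83636, -52937]]
... * rho(a^-1) = [[1, 5], [0, 1]]  ->  [[-392677, -1714842], [83636, 365243]]
... * rho(c^-1) = [[7, -2], [-3, 1]]  ->  [[2395787, -929488], [-510277, 197971]]
... * rho(c^-1) = [[7, -2], [-3, 1]]  ->  [[19558973, -5721062], [-4165852, 1218525]]
... * rho(b^-1) = [[-3, 2], [-11, 7]]  ->  [[4254763, -929488], [-906219, 197971]]
tr = 4254763 + 197971 = 4452734

4452734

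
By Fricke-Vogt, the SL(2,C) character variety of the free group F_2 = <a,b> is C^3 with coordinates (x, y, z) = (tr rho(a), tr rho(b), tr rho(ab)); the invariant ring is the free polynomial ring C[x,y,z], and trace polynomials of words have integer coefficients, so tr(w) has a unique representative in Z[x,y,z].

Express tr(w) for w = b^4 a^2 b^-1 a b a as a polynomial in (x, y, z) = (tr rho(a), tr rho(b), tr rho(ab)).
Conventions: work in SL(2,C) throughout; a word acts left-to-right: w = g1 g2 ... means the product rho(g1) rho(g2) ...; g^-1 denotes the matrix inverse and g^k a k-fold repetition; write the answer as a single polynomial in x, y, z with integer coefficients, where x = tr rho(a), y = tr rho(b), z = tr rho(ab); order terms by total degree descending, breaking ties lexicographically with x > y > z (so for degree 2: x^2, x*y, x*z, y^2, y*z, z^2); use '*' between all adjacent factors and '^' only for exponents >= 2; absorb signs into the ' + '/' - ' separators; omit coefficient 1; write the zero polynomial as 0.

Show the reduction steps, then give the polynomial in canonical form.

tr(a b a b) = tr(b a) * tr(b a) - tr(1)   [split at a repeated b] = z^2 - 2
tr(a b a) = tr(a) * tr(b a) - tr(b)   [square of a] = x*z - y
next, tr(b a b^2 a) = tr(b) * tr(a b a b) - tr(a b a)   [square of b] = y*z^2 - x*z - y
tr(b a b) = tr(b) * tr(a b) - tr(a)   [square of b] = y*z - x
and tr(b a b^2) = tr(b) * tr(b a b) - tr(b a)   [square of b] = y^2*z - x*y - z
tr(b a^2 b a b) = tr(a) * tr(b a b^2 a) - tr(b a b^2)   [square of a] = x*y*z^2 - x^2*z - y^2*z + z
tr(b a^2 b a) = tr(a) * tr(b a b a) - tr(b a b)   [square of a] = x*z^2 - y*z - x
next, tr(b a b^3 a^2) = tr(b) * tr(b a^2 b a b) - tr(b a^2 b a)   [square of b] = x*y^2*z^2 - x^2*y*z - y^3*z - x*z^2 + 2*y*z + x
next, tr(b a b^3 a) = tr(b) * tr(a b a b^2) - tr(a b a b)   [square of b] = y^2*z^2 - x*y*z - y^2 - z^2 + 2
tr(b^2 a^3 b a b) = tr(a) * tr(b a b^3 a^2) - tr(b a b^3 a)   [square of a] = x^2*y^2*z^2 - x^3*y*z - x*y^3*z - x^2*z^2 - y^2*z^2 + 3*x*y*z + x^2 + y^2 + z^2 - 2
next, tr(a^3 b a b) = tr(a) * tr(a b a b a) - tr(a b a b)   [square of a] = x^2*z^2 - x*y*z - x^2 - z^2 + 2
tr(a b a^2) = tr(a) * tr(a b a) - tr(a b)   [square of a] = x^2*z - x*y - z
next, tr(a^3 b a) = tr(a) * tr(a b a^2) - tr(a b a)   [square of a] = x^3*z - x^2*y - 2*x*z + y
tr(b^2 a^3 b a) = tr(b) * tr(a^3 b a b) - tr(a^3 b a)   [square of b] = x^2*y*z^2 - x^3*z - x*y^2*z - y*z^2 + 2*x*z + y
tr(a b a b^4 a^2) = tr(b) * tr(b^2 a^3 b a b) - tr(b^2 a^3 b a)   [square of b] = x^2*y^3*z^2 - x^3*y^2*z - x*y^4*z - 2*x^2*y*z^2 - y^3*z^2 + x^3*z + 4*x*y^2*z + x^2*y + y^3 + 2*y*z^2 - 2*x*z - 3*y
and tr(b a b a b a) = tr(b a) * tr(b a b a) - tr(b^-1 a^-1)   [split at a repeated b] = z^3 - 3*z
tr(a^2 b a b a b) = tr(a) * tr(b a b a b a) - tr(b a b a b)   [square of a] = x*z^3 - y*z^2 - 2*x*z + y
next, tr(b a^2 b a b a b) = tr(b) * tr(a^2 b a b a b) - tr(a^2 b a b a)   [square of b] = x*y*z^3 - x^2*z^2 - y^2*z^2 - x*y*z + x^2 + y^2 + z^2 - 2
next, tr(b^2 a^2 b a b a b) = tr(b) * tr(b a^2 b a b a b) - tr(b a^2 b a b a)   [square of b] = x*y^2*z^3 - x^2*y*z^2 - y^3*z^2 - x*y^2*z - x*z^3 + x^2*y + y^3 + 2*y*z^2 + 2*x*z - 3*y
next, tr(a b a b^4 a^2 b) = tr(b) * tr(b^2 a^2 b a b a b) - tr(b^2 a^2 b a b a)   [square of b] = x*y^3*z^3 - x^2*y^2*z^2 - y^4*z^2 - x*y^3*z - 2*x*y*z^3 + x^2*y^2 + x^2*z^2 + y^4 + 3*y^2*z^2 + 3*x*y*z - x^2 - 4*y^2 - z^2 + 2
tr(b^4 a^2 b^-1 a b a) = tr(a b a b^4 a^2) * tr(b) - tr(a b a b^4 a^2 b)   [inverse elimination on b] = x^2*y^4*z^2 - x^3*y^3*z - x*y^5*z - x*y^3*z^3 - x^2*y^2*z^2 + x^3*y*z + 5*x*y^3*z + 2*x*y*z^3 - x^2*z^2 - y^2*z^2 - 5*x*y*z + x^2 + y^2 + z^2 - 2

x^2*y^4*z^2 - x^3*y^3*z - x*y^5*z - x*y^3*z^3 - x^2*y^2*z^2 + x^3*y*z + 5*x*y^3*z + 2*x*y*z^3 - x^2*z^2 - y^2*z^2 - 5*x*y*z + x^2 + y^2 + z^2 - 2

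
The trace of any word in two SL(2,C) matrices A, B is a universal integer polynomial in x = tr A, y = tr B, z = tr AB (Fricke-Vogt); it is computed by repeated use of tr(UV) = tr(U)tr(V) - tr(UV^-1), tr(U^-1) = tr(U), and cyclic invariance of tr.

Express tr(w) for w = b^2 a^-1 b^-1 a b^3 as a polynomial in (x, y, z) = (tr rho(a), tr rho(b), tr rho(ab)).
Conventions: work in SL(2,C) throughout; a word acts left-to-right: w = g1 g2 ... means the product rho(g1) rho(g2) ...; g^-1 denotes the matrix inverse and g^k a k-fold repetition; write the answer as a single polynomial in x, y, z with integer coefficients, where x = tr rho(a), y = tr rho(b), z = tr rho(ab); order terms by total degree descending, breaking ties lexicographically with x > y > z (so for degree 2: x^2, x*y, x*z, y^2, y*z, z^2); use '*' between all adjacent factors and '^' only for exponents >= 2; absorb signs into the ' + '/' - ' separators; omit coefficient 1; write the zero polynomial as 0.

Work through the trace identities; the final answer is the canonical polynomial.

tr(b^2) = tr(b)*tr(b) - tr(1) = y^2 - 2
next, tr(b^3) = tr(b)*tr(b^2) - tr(b) = y^3 - 3*y
next, tr(b^4) = tr(b)*tr(b^3) - tr(b^2) = y^4 - 4*y^2 + 2
next, tr(b^5) = tr(b)*tr(b^4) - tr(b^3) = y^5 - 5*y^3 + 5*y
tr(b a b) = tr(b)*tr(a b) - tr(a) = y*z - x
tr(a b^3) = tr(b)*tr(b a b) - tr(b a) = y^2*z - x*y - z
and tr(b a b^3) = tr(b)*tr(a b^3) - tr(a b^2) = y^3*z - x*y^2 - 2*y*z + x
tr(b^3 a b^2) = tr(b)*tr(b a b^3) - tr(b a b^2) = y^4*z - x*y^3 - 3*y^2*z + 2*x*y + z
next, tr(b a b^5) = tr(b)*tr(b^3 a b^2) - tr(b^3 a b) = y^5*z - x*y^4 - 4*y^3*z + 3*x*y^2 + 3*y*z - x
tr(a b a b) = tr(b a)*tr(b a) - tr(1) = z^2 - 2
next, tr(a b a) = tr(a)*tr(b a) - tr(b) = x*z - y
next, tr(b a b a b) = tr(b)*tr(a b a b) - tr(a b a) = y*z^2 - x*z - y
and tr(b a b a b^2) = tr(b)*tr(b a b a b) - tr(b a b a) = y^2*z^2 - x*y*z - y^2 - z^2 + 2
tr(b^2 a b a b^2) = tr(b)*tr(b a b a b^2) - tr(b a b a b) = y^3*z^2 - x*y^2*z - y^3 - 2*y*z^2 + x*z + 3*y
next, tr(b a b^5 a) = tr(b)*tr(b^2 a b a b^2) - tr(b^2 a b a b) = y^4*z^2 - x*y^3*z - y^4 - 3*y^2*z^2 + 2*x*y*z + 4*y^2 + z^2 - 2
tr(a b^5 a^-1 b) = tr(b a b^5)*tr(a) - tr(b a b^5 a) = x*y^5*z - x^2*y^4 - y^4*z^2 - 3*x*y^3*z + 3*x^2*y^2 + y^4 + 3*y^2*z^2 + x*y*z - x^2 - 4*y^2 - z^2 + 2
tr(b^2 a^-1 b^-1 a b^3) = tr(a b^5 a^-1)*tr(b) - tr(a b^5 a^-1 b) = -x*y^5*z + x^2*y^4 + y^6 + y^4*z^2 + 3*x*y^3*z - 3*x^2*y^2 - 6*y^4 - 3*y^2*z^2 - x*y*z + x^2 + 9*y^2 + z^2 - 2

-x*y^5*z + x^2*y^4 + y^6 + y^4*z^2 + 3*x*y^3*z - 3*x^2*y^2 - 6*y^4 - 3*y^2*z^2 - x*y*z + x^2 + 9*y^2 + z^2 - 2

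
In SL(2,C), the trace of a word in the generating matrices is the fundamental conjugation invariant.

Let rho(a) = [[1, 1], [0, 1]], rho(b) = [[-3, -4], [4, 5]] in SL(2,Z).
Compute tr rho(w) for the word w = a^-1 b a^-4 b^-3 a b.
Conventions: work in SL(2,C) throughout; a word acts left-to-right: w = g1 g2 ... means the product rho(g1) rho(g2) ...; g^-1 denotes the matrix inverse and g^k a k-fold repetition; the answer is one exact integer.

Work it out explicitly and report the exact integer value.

rho(a^-1) = [[1, -1], [0, 1]]
... * rho(b) = [[-3, -4], [4, 5]]  ->  [[-7, -9], [4, 5]]
... * rho(a^-1) = [[1, -1], [0, 1]]  ->  [[-7, -2], [4, 1]]
... * rho(a^-1) = [[1, -1], [0, 1]]  ->  [[-7, 5], [4, -3]]
... * rho(a^-1) = [[1, -1], [0, 1]]  ->  [[-7, 12], [4, -7]]
... * rho(a^-1) = [[1, -1], [0, 1]]  ->  [[-7, 19], [4, -11]]
... * rho(b^-1) = [[5, 4], [-4, -3]]  ->  [[-111, -85], [64, 49]]
... * rho(b^-1) = [[5, 4], [-4, -3]]  ->  [[-215, -189], [124, 109]]
... * rho(b^-1) = [[5, 4], [-4, -3]]  ->  [[-319, -293], [184, 169]]
... * rho(a) = [[1, 1], [0, 1]]  ->  [[-319, -612], [184, 353]]
... * rho(b) = [[-3, -4], [4, 5]]  ->  [[-1491, -1784], [860, 1029]]
tr = -1491 + 1029 = -462

-462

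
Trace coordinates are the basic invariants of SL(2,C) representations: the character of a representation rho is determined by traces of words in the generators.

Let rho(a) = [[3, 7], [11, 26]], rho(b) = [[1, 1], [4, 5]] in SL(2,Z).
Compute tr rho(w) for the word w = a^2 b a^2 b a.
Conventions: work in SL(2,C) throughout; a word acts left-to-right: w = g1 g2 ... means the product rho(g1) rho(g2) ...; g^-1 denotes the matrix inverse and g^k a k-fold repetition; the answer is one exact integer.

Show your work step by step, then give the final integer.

rho(a) = [[3, 7], [11, 26]]
... * rho(a) = [[3, 7], [11, 26]]  ->  [[86, 203], [319, 753]]
... * rho(b) = [[1, 1], [4, 5]]  ->  [[898, 1101], [3331, 4084]]
... * rho(a) = [[3, 7], [11, 26]]  ->  [[14805, 34912], [54917, 129501]]
... * rho(a) = [[3, 7], [11, 26]]  ->  [[428447, 1011347], [1589262, 3751445]]
... * rho(b) = [[1, 1], [4, 5]]  ->  [[4473835, 5485182], [16595042, 20346487]]
... * rho(a) = [[3, 7], [11, 26]]  ->  [[73758507, 173931577], [273596483, 645173956]]
tr = 73758507 + 645173956 = 718932463

718932463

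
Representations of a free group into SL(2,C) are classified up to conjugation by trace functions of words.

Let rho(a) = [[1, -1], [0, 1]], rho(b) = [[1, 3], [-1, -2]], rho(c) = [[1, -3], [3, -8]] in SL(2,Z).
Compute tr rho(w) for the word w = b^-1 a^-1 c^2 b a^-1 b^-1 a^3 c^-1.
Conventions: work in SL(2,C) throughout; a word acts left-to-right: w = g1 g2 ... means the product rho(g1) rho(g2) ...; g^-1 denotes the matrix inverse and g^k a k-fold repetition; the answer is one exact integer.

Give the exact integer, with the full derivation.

rho(b^-1) = [[-2, -3], [1, 1]]
... * rho(a^-1) = [[1, 1], [0, 1]]  ->  [[-2, -5], [1, 2]]
... * rho(c) = [[1, -3], [3, -8]]  ->  [[-17, 46], [7, -19]]
... * rho(c) = [[1, -3], [3, -8]]  ->  [[121, -317], [-50, 131]]
... * rho(b) = [[1, 3], [-1, -2]]  ->  [[438, 997], [-181, -412]]
... * rho(a^-1) = [[1, 1], [0, 1]]  ->  [[438, 1435], [-181, -593]]
... * rho(b^-1) = [[-2, -3], [1, 1]]  ->  [[559, 121], [-231, -50]]
... * rho(a) = [[1, -1], [0, 1]]  ->  [[559, -438], [-231, 181]]
... * rho(a) = [[1, -1], [0, 1]]  ->  [[559, -997], [-231, 412]]
... * rho(a) = [[1, -1], [0, 1]]  ->  [[559, -1556], [-231, 643]]
... * rho(c^-1) = [[-8, 3], [-3, 1]]  ->  [[196, 121], [-81, -50]]
tr = 196 + -50 = 146

146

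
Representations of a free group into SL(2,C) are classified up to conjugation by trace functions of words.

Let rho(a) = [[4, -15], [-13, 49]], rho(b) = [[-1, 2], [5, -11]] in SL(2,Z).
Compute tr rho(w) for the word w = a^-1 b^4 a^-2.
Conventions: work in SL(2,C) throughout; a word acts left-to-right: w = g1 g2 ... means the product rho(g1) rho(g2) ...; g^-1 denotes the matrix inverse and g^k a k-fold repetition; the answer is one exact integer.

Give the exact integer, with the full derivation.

rho(a^-1) = [[49, 15], [13, 4]]
... * rho(b) = [[-1, 2], [5, -11]]  ->  [[26, -67], [7, -18]]
... * rho(b) = [[-1, 2], [5, -11]]  ->  [[-361, 789], [-97, 212]]
... * rho(b) = [[-1, 2], [5, -11]]  ->  [[4306, -9401], [1157, -2526]]
... * rho(b) = [[-1, 2], [5, -11]]  ->  [[-51311, 112023], [-13787, 30100]]
... * rho(a^-1) = [[49, 15], [13, 4]]  ->  [[-1057940, -321573], [-284263, -86405]]
... * rho(a^-1) = [[49, 15], [13, 4]]  ->  [[-56019509, -17155392], [-15052152, -4609565]]
tr = -56019509 + -4609565 = -60629074

-60629074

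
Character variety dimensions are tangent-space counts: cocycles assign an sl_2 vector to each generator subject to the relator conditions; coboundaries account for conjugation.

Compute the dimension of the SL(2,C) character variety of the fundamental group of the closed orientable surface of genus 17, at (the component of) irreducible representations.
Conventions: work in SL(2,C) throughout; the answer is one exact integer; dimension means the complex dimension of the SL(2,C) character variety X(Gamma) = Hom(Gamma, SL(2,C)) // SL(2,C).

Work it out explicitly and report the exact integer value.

pi_1 of the closed genus-17 surface has 34 generators bound by the single product-of-commutators relator.
A cocycle assigns one sl_2 vector per generator subject to the relator condition d_2(z) = 0: dim of the unconstrained space is 3*2g = 102.
H^2 = coker(d_2) is dual to H^0 = 0 at irreducible rho (Poincare duality), so d_2 is onto: dim Z^1 = 99.
As always at irreducible rho, dim B^1 = 3.
dim X = dim H^1 = 99 - 3 = 96.

96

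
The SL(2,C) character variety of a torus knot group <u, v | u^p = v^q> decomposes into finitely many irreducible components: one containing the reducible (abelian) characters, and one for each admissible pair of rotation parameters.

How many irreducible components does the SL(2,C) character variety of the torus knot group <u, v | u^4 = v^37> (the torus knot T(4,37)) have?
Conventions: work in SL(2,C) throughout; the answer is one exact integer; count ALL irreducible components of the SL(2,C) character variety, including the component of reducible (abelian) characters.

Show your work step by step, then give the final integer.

55

Gamma = < u, v | u^4 = v^37 > (torus knot T(4,37)); the central element u^4 = v^37 acts as +I or -I in any irreducible SL(2,C) representation.
So on each irreducible component the traces are pinned: tr(u) = 2*cos(pi*alpha/4) with 1 <= alpha <= 3, tr(v) = 2*cos(pi*beta/37) with 1 <= beta <= 36.
Consistency of u^4 = (-1)^alpha I with v^37 = (-1)^beta I forces alpha = beta (mod 2).
count pairs: odd alpha (2 choices) x odd beta (18), plus even alpha (1) x even beta (18): 2*18 + 1*18 = 54.
That is 54 components of irreducible characters, and with the reducible (abelian) component the total is 55.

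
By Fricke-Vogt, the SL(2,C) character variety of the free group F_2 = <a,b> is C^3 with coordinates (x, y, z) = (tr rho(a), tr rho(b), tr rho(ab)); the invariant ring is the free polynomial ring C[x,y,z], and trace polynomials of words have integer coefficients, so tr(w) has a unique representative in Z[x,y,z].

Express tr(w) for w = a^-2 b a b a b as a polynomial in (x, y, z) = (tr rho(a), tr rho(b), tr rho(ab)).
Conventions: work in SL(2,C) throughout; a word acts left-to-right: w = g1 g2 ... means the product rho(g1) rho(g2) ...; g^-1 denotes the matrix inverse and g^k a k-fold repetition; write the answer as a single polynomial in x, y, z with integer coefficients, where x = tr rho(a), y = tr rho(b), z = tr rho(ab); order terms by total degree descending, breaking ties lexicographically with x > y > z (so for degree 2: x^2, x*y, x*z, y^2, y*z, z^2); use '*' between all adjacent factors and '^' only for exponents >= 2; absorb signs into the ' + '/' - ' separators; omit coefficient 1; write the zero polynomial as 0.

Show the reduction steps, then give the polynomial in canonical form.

x^2*y*z^2 - x^3*z - x*z^3 - x^2*y - y*z^2 + 4*x*z + y

trace(a b a b) = trace(a b)*trace(a b) - trace(1)   [split at repeated a] = z^2 - 2
trace(a b a) = trace(a)*trace(b a) - trace(b) = x*z - y
reduce: trace(b a b a b) = trace(b)*trace(a b a b) - trace(a b a) = y*z^2 - x*z - y
trace(b a b a b a) = trace(a b a b)*trace(a b) - trace(b a)   [split at repeated a] = z^3 - 3*z
reduce: trace(b a b a b a^-1) = trace(b a b a b)*trace(a) - trace(b a b a b a) = x*y*z^2 - x^2*z - z^3 - x*y + 3*z
trace(a^-2 b a b a b) = trace(b a b a b a^-1)*trace(a) - trace(b a b a b) = x^2*y*z^2 - x^3*z - x*z^3 - x^2*y - y*z^2 + 4*x*z + y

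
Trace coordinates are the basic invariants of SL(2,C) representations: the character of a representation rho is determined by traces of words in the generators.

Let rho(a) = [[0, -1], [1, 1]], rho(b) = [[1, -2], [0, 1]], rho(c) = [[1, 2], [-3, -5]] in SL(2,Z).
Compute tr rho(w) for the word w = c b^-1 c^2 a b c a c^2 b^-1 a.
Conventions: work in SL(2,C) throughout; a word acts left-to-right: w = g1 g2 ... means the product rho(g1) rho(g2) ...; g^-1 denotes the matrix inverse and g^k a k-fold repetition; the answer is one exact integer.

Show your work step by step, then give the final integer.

rho(c) = [[1, 2], [-3, -5]]
... * rho(b^-1) = [[1, 2], [0, 1]]  ->  [[1, 4], [-3, -11]]
... * rho(c) = [[1, 2], [-3, -5]]  ->  [[-11, -18], [30, 49]]
... * rho(c) = [[1, 2], [-3, -5]]  ->  [[43, 68], [-117, -185]]
... * rho(a) = [[0, -1], [1, 1]]  ->  [[68, 25], [-185, -68]]
... * rho(b) = [[1, -2], [0, 1]]  ->  [[68, -111], [-185, 302]]
... * rho(c) = [[1, 2], [-3, -5]]  ->  [[401, 691], [-1091, -1880]]
... * rho(a) = [[0, -1], [1, 1]]  ->  [[691, 290], [-1880, -789]]
... * rho(c) = [[1, 2], [-3, -5]]  ->  [[-179, -68], [487, 185]]
... * rho(c) = [[1, 2], [-3, -5]]  ->  [[25, -18], [-68, 49]]
... * rho(b^-1) = [[1, 2], [0, 1]]  ->  [[25, 32], [-68, -87]]
... * rho(a) = [[0, -1], [1, 1]]  ->  [[32, 7], [-87, -19]]
tr = 32 + -19 = 13

13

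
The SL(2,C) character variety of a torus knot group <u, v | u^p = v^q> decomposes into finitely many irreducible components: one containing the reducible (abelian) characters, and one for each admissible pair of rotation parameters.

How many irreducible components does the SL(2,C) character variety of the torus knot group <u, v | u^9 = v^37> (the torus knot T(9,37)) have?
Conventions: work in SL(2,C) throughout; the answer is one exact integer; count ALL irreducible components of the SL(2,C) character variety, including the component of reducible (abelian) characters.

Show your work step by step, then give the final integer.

145

For T(9,37): irreducibility forces the central element u^9 = v^37 to one of +I, -I.
This locks tr(u) to 2*cos(pi*alpha/9), alpha in 1..8, and tr(v) to 2*cos(pi*beta/37), beta in 1..36, on each component of irreducible characters.
Consistency of u^9 = (-1)^alpha I with v^37 = (-1)^beta I forces alpha = beta (mod 2).
count pairs: odd alpha (4 choices) x odd beta (18), plus even alpha (4) x even beta (18): 4*18 + 4*18 = 144.
Total: 144 irreducible-character components + 1 reducible (abelian) component = 145.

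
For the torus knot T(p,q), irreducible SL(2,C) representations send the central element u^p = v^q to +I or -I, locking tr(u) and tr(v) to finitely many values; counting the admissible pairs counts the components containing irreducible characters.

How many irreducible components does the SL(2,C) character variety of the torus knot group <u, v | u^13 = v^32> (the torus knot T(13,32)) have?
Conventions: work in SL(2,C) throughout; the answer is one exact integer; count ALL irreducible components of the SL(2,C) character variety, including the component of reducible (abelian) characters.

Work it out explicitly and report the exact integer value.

187

In the torus knot group T(13,32), u^13 = v^32 is central, so an irreducible representation sends it to +I or -I (Schur).
So on each irreducible component the traces are pinned: tr(u) = 2*cos(pi*alpha/13) with 1 <= alpha <= 12, tr(v) = 2*cos(pi*beta/32) with 1 <= beta <= 31.
u^13 = (-1)^alpha I and v^32 = (-1)^beta I must agree, so alpha and beta have equal parity.
count pairs: odd alpha (6 choices) x odd beta (16), plus even alpha (6) x even beta (15): 6*16 + 6*15 = 186.
components with irreducible characters: 186; plus the single component of reducible (abelian) characters: total 187.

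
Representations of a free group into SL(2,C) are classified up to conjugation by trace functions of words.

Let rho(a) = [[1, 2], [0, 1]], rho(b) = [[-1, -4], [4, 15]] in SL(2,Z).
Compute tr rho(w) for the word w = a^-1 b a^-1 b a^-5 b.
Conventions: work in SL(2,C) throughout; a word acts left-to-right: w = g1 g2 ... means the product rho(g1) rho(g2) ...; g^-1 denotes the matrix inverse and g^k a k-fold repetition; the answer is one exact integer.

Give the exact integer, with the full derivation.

-922

rho(a^-1) = [[1, -2], [0, 1]]
... * rho(b) = [[-1, -4], [4, 15]]  ->  [[-9, -34], [4, 15]]
... * rho(a^-1) = [[1, -2], [0, 1]]  ->  [[-9, -16], [4, 7]]
... * rho(b) = [[-1, -4], [4, 15]]  ->  [[-55, -204], [24, 89]]
... * rho(a^-1) = [[1, -2], [0, 1]]  ->  [[-55, -94], [24, 41]]
... * rho(a^-1) = [[1, -2], [0, 1]]  ->  [[-55, 16], [24, -7]]
... * rho(a^-1) = [[1, -2], [0, 1]]  ->  [[-55, 126], [24, -55]]
... * rho(a^-1) = [[1, -2], [0, 1]]  ->  [[-55, 236], [24, -103]]
... * rho(a^-1) = [[1, -2], [0, 1]]  ->  [[-55, 346], [24, -151]]
... * rho(b) = [[-1, -4], [4, 15]]  ->  [[1439, 5410], [-628, -2361]]
tr = 1439 + -2361 = -922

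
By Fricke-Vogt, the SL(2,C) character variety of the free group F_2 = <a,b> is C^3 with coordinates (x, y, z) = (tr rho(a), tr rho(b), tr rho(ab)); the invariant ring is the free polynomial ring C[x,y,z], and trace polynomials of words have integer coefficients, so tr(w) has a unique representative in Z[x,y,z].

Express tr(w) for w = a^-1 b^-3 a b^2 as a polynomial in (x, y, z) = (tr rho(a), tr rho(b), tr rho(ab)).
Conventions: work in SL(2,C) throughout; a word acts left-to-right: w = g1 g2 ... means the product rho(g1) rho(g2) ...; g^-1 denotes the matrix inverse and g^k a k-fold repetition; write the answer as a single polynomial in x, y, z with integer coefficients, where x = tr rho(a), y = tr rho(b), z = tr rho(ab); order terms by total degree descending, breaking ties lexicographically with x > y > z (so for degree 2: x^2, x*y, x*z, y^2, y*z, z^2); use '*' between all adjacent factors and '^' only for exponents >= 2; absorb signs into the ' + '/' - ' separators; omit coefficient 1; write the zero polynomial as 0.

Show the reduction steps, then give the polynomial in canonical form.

next, tr(b^-1 a) = tr(a) * tr(b) - tr(a b) = x*y - z
next, tr(a^2 b) = tr(a) * tr(b a) - tr(b) = x*z - y
and tr(a^2) = tr(a) * tr(a) - tr(1) = x^2 - 2
next, tr(a b^2 a) = tr(b) * tr(a^2 b) - tr(a^2) = x*y*z - x^2 - y^2 + 2
next, tr(a b a b) = tr(a b) * tr(a b) - tr(1) = z^2 - 2
next, tr(a b^2 a b) = tr(b) * tr(a b a b) - tr(a b a) = y*z^2 - x*z - y
and tr(a b^2 a b^-1) = tr(a b^2 a) * tr(b) - tr(a b^2 a b) = x*y^2*z - x^2*y - y^3 - y*z^2 + x*z + 3*y
and tr(b^-1 a b^2 a b^-1) = tr(a b^2 a b^-1) * tr(b) - tr(a b^2 a) = x*y^3*z - x^2*y^2 - y^4 - y^2*z^2 + x^2 + 4*y^2 - 2
and tr(b^-3 a b^2 a) = tr(b^-1 a b^2 a b^-1) * tr(b) - tr(b^-1 a b^2 a) = x*y^4*z - x^2*y^3 - y^5 - y^3*z^2 - x*y^2*z + 2*x^2*y + 5*y^3 + y*z^2 - x*z - 5*y
and tr(a^-1 b^-3 a b^2) = tr(b^-3 a b^2) * tr(a) - tr(b^-3 a b^2 a) = -x*y^4*z + x^2*y^3 + y^5 + y^3*z^2 + x*y^2*z - x^2*y - 5*y^3 - y*z^2 + 5*y

-x*y^4*z + x^2*y^3 + y^5 + y^3*z^2 + x*y^2*z - x^2*y - 5*y^3 - y*z^2 + 5*y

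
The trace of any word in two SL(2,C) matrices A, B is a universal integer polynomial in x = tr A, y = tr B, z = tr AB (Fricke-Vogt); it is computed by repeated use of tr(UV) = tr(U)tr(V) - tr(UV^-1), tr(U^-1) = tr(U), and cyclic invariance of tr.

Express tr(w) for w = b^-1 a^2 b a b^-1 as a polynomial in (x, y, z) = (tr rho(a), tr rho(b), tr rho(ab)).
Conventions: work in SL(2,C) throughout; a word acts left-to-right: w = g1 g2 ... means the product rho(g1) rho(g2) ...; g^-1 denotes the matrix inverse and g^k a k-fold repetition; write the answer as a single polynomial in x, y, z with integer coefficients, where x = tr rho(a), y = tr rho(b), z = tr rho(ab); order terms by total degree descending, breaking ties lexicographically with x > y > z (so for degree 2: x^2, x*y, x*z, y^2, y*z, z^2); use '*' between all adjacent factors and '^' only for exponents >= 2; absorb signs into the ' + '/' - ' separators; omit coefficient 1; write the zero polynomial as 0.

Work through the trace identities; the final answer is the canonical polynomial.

x^2*y^2*z - x*y^3 - x*y*z^2 - x^2*z + 2*x*y + z

so trace(b a^2) = trace(a) * trace(b a) - trace(b)   [square of a] = x*z - y
so trace(a^2 b a) = trace(a) * trace(b a^2) - trace(b a)   [square of a] = x^2*z - x*y - z
so trace(b a b a) = trace(b a) * trace(b a) - trace(1)   [split at a repeated b] = z^2 - 2
reduce: trace(b a b) = trace(b) * trace(a b) - trace(a)   [square of b] = y*z - x
trace(a^2 b a b) = trace(a) * trace(b a b a) - trace(b a b)   [square of a] = x*z^2 - y*z - x
trace(a^2 b a b^-1) = trace(a^2 b a) * trace(b) - trace(a^2 b a b)   [inverse elimination on b] = x^2*y*z - x*y^2 - x*z^2 + x
trace(b^-1 a^2 b a b^-1) = trace(a^2 b a b^-1) * trace(b) - trace(a^2 b a)   [inverse elimination on b] = x^2*y^2*z - x*y^3 - x*y*z^2 - x^2*z + 2*x*y + z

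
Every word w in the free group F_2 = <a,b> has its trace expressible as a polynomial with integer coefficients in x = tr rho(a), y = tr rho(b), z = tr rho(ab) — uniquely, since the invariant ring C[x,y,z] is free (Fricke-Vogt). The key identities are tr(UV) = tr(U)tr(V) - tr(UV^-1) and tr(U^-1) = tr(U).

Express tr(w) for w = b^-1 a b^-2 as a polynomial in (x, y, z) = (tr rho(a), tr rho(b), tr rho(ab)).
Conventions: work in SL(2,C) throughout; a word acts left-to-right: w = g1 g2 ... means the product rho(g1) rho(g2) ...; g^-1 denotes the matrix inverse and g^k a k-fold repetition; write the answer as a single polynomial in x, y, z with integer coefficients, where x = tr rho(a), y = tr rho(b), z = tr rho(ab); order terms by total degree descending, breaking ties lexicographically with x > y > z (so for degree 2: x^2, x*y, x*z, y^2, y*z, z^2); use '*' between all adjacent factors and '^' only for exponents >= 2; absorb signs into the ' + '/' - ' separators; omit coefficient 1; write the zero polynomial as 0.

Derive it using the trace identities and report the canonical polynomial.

x*y^3 - y^2*z - 2*x*y + z

tr(b^-1 a) = tr(a) tr(b) - tr(a b)  (eliminate b^-1) = x*y - z
tr(b^-2 a) = tr(b^-1 a) tr(b) - tr(b^-1 a b)  (eliminate b^-1) = x*y^2 - y*z - x
tr(b^-1 a b^-2) = tr(b^-2 a) tr(b) - tr(b^-2 a b)  (eliminate b^-1) = x*y^3 - y^2*z - 2*x*y + z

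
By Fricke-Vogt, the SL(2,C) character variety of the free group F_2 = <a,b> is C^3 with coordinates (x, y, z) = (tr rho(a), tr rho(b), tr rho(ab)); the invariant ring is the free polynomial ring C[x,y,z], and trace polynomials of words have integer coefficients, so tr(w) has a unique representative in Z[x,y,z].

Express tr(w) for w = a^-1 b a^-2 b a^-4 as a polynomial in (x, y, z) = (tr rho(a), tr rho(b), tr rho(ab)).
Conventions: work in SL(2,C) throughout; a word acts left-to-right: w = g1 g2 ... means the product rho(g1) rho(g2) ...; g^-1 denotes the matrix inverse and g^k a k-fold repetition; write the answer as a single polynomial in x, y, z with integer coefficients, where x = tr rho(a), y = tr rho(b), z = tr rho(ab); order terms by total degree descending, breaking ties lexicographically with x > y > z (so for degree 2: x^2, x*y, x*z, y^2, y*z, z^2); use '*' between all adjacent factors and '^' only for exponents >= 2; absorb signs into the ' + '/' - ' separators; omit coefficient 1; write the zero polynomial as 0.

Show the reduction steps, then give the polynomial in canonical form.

x^7*y^2 - 2*x^6*y*z - 5*x^5*y^2 + x^5*z^2 + 8*x^4*y*z + 7*x^3*y^2 - 3*x^3*z^2 - 7*x^2*y*z - x^3 - 3*x*y^2 + x*z^2 + y*z + 3*x

tr(b^2) = tr(b) * tr(b) - tr(1)  (reduce the b square) = y^2 - 2
tr(b^2 a) = tr(b) * tr(a b) - tr(a)  (reduce the b square) = y*z - x
tr(b a^-1 b) = tr(b^2) * tr(a) - tr(b^2 a)  (eliminate a^-1) = x*y^2 - y*z - x
tr(b a b a) = tr(b a) * tr(b a) - tr(1)  (split on b) = z^2 - 2
tr(b a^-1 b a) = tr(b a b) * tr(a) - tr(b a b a)  (eliminate a^-1) = x*y*z - x^2 - z^2 + 2
tr(b a^-1 b a^-1) = tr(b a^-1 b) * tr(a) - tr(b a^-1 b a)  (eliminate a^-1) = x^2*y^2 - 2*x*y*z + z^2 - 2
reduce: tr(b a^-1 b a^-2) = tr(b a^-1 b a^-1) * tr(a) - tr(b a^-1 b)  (eliminate a^-1) = x^3*y^2 - 2*x^2*y*z - x*y^2 + x*z^2 + y*z - x
reduce: tr(a^-2 b a^-1 b a^-1) = tr(b a^-1 b a^-2) * tr(a) - tr(b a^-1 b a^-1)  (eliminate a^-1) = x^4*y^2 - 2*x^3*y*z - 2*x^2*y^2 + x^2*z^2 + 3*x*y*z - x^2 - z^2 + 2
tr(b a^-4 b a^-1) = tr(a^-2 b a^-1 b a^-1) * tr(a) - tr(a^-2 b a^-1 b)  (eliminate a^-1) = x^5*y^2 - 2*x^4*y*z - 3*x^3*y^2 + x^3*z^2 + 5*x^2*y*z - x^3 + x*y^2 - 2*x*z^2 - y*z + 3*x
tr(b^2 a^-2) = tr(a^-1 b^2) * tr(a) - tr(a^-1 b^2 a)  (eliminate a^-1) = x^2*y^2 - x*y*z - x^2 - y^2 + 2
tr(a^-1 b^2 a^-2) = tr(b^2 a^-2) * tr(a) - tr(b^2 a^-1)  (eliminate a^-1) = x^3*y^2 - x^2*y*z - x^3 - 2*x*y^2 + y*z + 3*x
tr(b a^-4 b) = tr(a^-1 b^2 a^-2) * tr(a) - tr(a^-1 b^2 a^-1)  (eliminate a^-1) = x^4*y^2 - x^3*y*z - x^4 - 3*x^2*y^2 + 2*x*y*z + 4*x^2 + y^2 - 2
so tr(a^-1 b a^-2 b a^-3) = tr(b a^-4 b a^-1) * tr(a) - tr(b a^-4 b)  (eliminate a^-1) = x^6*y^2 - 2*x^5*y*z - 4*x^4*y^2 + x^4*z^2 + 6*x^3*y*z + 4*x^2*y^2 - 2*x^2*z^2 - 3*x*y*z - x^2 - y^2 + 2
tr(b a^-2 b a^-2) = tr(b a^-2 b a^-1) * tr(a) - tr(b a^-2 b)  (eliminate a^-1) = x^4*y^2 - 2*x^3*y*z - 2*x^2*y^2 + x^2*z^2 + 2*x*y*z + y^2 - 2
tr(a^-1 b a^-2 b a^-2) = tr(b a^-2 b a^-2) * tr(a) - tr(b a^-2 b a^-1)  (eliminate a^-1) = x^5*y^2 - 2*x^4*y*z - 3*x^3*y^2 + x^3*z^2 + 4*x^2*y*z + 2*x*y^2 - x*z^2 - y*z - x
tr(a^-1 b a^-2 b a^-4) = tr(a^-1 b a^-2 b a^-3) * tr(a) - tr(a^-1 b a^-2 b a^-2)  (eliminate a^-1) = x^7*y^2 - 2*x^6*y*z - 5*x^5*y^2 + x^5*z^2 + 8*x^4*y*z + 7*x^3*y^2 - 3*x^3*z^2 - 7*x^2*y*z - x^3 - 3*x*y^2 + x*z^2 + y*z + 3*x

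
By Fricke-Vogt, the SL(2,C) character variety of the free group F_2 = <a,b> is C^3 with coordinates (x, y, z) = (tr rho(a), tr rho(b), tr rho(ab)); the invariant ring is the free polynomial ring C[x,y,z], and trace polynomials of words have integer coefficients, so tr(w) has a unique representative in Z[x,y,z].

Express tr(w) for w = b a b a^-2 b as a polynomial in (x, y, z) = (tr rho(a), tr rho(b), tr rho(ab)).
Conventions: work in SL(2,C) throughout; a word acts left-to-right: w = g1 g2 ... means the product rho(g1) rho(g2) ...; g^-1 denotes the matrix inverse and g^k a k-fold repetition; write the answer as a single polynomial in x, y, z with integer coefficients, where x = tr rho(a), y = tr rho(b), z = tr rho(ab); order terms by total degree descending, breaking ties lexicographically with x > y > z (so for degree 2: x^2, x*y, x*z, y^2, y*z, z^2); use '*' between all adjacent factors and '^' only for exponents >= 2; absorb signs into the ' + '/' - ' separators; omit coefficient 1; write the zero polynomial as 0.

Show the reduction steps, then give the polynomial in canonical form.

tr(b a b) = tr(b) * tr(a b) - tr(a) = y*z - x
tr(b^2 a b) = tr(b) * tr(b a b) - tr(b a) = y^2*z - x*y - z
apply: tr(a b a b) = tr(a b) * tr(a b) - tr(1)   [split at repeated a] = z^2 - 2
apply: tr(a b a) = tr(a) * tr(b a) - tr(b) = x*z - y
tr(b^2 a b a) = tr(b) * tr(a b a b) - tr(a b a) = y*z^2 - x*z - y
tr(b^2 a b a^-1) = tr(b^2 a b) * tr(a) - tr(b^2 a b a) = x*y^2*z - x^2*y - y*z^2 + y
tr(b a b a^-2 b) = tr(b^2 a b a^-1) * tr(a) - tr(b^2 a b) = x^2*y^2*z - x^3*y - x*y*z^2 - y^2*z + 2*x*y + z

x^2*y^2*z - x^3*y - x*y*z^2 - y^2*z + 2*x*y + z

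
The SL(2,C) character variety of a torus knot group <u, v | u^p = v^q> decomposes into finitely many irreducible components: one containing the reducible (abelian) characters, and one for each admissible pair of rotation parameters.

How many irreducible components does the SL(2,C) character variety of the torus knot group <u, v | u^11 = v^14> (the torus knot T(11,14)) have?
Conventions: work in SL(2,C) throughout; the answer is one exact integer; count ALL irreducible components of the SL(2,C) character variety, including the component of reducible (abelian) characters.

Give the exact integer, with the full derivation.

Gamma = < u, v | u^11 = v^14 > (torus knot T(11,14)); the central element u^11 = v^14 acts as +I or -I in any irreducible SL(2,C) representation.
This locks tr(u) to 2*cos(pi*alpha/11), alpha in 1..10, and tr(v) to 2*cos(pi*beta/14), beta in 1..13, on each component of irreducible characters.
u^11 = (-1)^alpha I and v^14 = (-1)^beta I must agree, so alpha and beta have equal parity.
Counting: 5 odd alphas x 7 odd betas + 5 even alphas x 6 even betas = 35 + 30 = 65.
Total: 65 irreducible-character components + 1 reducible (abelian) component = 66.

66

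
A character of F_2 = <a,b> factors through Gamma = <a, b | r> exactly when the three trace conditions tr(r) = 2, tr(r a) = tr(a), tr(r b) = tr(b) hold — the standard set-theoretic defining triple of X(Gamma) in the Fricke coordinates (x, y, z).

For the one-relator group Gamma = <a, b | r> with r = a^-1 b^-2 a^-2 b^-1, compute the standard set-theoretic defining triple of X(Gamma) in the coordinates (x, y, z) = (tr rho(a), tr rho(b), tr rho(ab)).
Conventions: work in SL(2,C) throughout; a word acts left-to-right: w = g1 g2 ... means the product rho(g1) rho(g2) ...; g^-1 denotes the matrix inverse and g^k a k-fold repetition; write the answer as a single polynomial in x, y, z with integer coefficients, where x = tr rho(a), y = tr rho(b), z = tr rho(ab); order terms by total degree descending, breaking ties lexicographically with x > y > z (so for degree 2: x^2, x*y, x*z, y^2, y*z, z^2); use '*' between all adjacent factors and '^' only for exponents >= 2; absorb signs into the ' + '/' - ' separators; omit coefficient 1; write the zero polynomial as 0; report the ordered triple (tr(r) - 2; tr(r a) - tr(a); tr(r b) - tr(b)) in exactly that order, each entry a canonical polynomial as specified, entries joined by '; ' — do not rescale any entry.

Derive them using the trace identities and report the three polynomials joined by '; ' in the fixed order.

trace(a^-1) = trace(a) = x
trace(a^-2) = trace(a^-1)*trace(a) - trace(1)   [inverse elimination on a] = x^2 - 2
next, trace(b a^-1) = trace(b)*trace(a) - trace(b a)   [inverse elimination on a] = x*y - z
next, trace(a^-2 b) = trace(b a^-1)*trace(a) - trace(b)   [inverse elimination on a] = x^2*y - x*z - y
next, trace(a^-1 b^-1 a^-1) = trace(a^-2)*trace(b) - trace(a^-2 b)   [inverse elimination on b] = x*z - y
and trace(a b a b) = trace(a b)*trace(a b) - trace(1)   [split at a repeated a] = z^2 - 2
and trace(b^-1 a b a) = trace(a b a)*trace(b) - trace(a b a b)   [inverse elimination on b] = x*y*z - y^2 - z^2 + 2
and trace(b a^-1 b^-1 a) = trace(b^-1 a b)*trace(a) - trace(b^-1 a b a)   [inverse elimination on a] = -x*y*z + x^2 + y^2 + z^2 - 2
trace(a^-1 b^-1 a^-1 b) = trace(b a^-1 b^-1)*trace(a) - trace(b a^-1 b^-1 a)   [inverse elimination on a] = x*y*z - y^2 - z^2 + 2
and trace(a^-1 b^-1 a^-1 b^-1) = trace(a^-1 b^-1 a^-1)*trace(b) - trace(a^-1 b^-1 a^-1 b)   [inverse elimination on b] = z^2 - 2
trace(a^-1 b^-1 a^-1 b^-2) = trace(a^-1 b^-1 a^-1 b^-1)*trace(b) - trace(a^-1 b^-1 a^-1)   [inverse elimination on b] = y*z^2 - x*z - y
trace(b^-2) = trace(b^-1)*trace(b) - trace(1)   [inverse elimination on b] = y^2 - 2
and trace(b^-2 a) = trace(a b^-1)*trace(b) - trace(a)   [inverse elimination on b] = x*y^2 - y*z - x
and trace(a^-1 b^-2) = trace(b^-2)*trace(a) - trace(b^-2 a)   [inverse elimination on a] = y*z - x
trace(b^-1 a^-1 b^-2) = trace(a^-1 b^-2)*trace(b) - trace(a^-1 b^-1)   [inverse elimination on b] = y^2*z - x*y - z
next, trace(a^-1 b^-2 a^-2 b^-1) = trace(a^-1 b^-1 a^-1 b^-2)*trace(a) - trace(a^-1 b^-1 a^-1 b^-2 a)   [inverse elimination on a] = x*y*z^2 - x^2*z - y^2*z + z
trace(b^-3) = trace(b^-2)*trace(b) - trace(b^-1)  (eliminate b^-1) = y^3 - 3*y
and trace(b^-2 a^-2 b^-1) = trace(a^-1 b^-3)*trace(a) - trace(a^-1 b^-3 a)  (eliminate a^-1) = x*y^2*z - x^2*y - y^3 - x*z + 3*y
trace(a^-3 b^-1) = trace(a^-1 b^-1 a^-1)*trace(a) - trace(a^-1 b^-1) = x^2*z - x*y - z
and trace(a^-3) = trace(a^-2)*trace(a) - trace(a^-1) = x^3 - 3*x
trace(a^-1 b^-2 a^-2) = trace(a^-3 b^-1)*trace(b) - trace(a^-3) = x^2*y*z - x^3 - x*y^2 - y*z + 3*x
assemble the triple (trace(r) - 2; trace(r a) - x; trace(r b) - y)

x*y*z^2 - x^2*z - y^2*z + z - 2; x*y^2*z - x^2*y - y^3 - x*z - x + 3*y; x^2*y*z - x^3 - x*y^2 - y*z + 3*x - y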